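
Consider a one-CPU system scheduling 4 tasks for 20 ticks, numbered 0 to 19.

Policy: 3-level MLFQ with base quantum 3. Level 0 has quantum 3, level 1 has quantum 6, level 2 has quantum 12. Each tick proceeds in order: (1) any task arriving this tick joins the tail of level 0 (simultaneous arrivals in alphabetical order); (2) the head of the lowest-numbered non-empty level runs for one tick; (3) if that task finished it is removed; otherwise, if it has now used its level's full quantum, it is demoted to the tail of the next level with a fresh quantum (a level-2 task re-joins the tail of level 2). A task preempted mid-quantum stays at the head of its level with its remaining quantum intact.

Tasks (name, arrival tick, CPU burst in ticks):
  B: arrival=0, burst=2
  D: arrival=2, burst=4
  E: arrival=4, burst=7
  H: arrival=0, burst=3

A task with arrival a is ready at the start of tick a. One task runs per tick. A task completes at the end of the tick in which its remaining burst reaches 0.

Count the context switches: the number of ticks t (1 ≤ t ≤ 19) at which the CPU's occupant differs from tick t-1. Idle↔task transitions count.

context switches = 6

t=0: L0/L1/L2 = BH/-/- → run B
t=1: L0/L1/L2 = BH/-/- → run B
t=2: L0/L1/L2 = HD/-/- → run H
t=3: L0/L1/L2 = HD/-/- → run H
t=4: L0/L1/L2 = HDE/-/- → run H
t=5: L0/L1/L2 = DE/-/- → run D
t=6: L0/L1/L2 = DE/-/- → run D
t=7: L0/L1/L2 = DE/-/- → run D
t=8: L0/L1/L2 = E/D/- → run E
t=9: L0/L1/L2 = E/D/- → run E
t=10: L0/L1/L2 = E/D/- → run E
t=11: L0/L1/L2 = -/DE/- → run D
t=12: L0/L1/L2 = -/E/- → run E
t=13: L0/L1/L2 = -/E/- → run E
t=14: L0/L1/L2 = -/E/- → run E
t=15: L0/L1/L2 = -/E/- → run E
t=16: (idle)
t=17: (idle)
t=18: (idle)
t=19: (idle)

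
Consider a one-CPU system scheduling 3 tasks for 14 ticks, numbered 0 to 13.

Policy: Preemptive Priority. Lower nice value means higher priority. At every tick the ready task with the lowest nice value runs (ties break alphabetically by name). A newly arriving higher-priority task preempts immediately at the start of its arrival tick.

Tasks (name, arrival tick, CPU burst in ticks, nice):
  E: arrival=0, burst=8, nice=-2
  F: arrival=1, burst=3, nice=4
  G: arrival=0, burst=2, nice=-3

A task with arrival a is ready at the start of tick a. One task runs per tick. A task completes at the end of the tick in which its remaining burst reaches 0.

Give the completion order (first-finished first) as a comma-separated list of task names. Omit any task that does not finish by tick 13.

completion order = G, E, F

t=0: ready={E,G} → run G
t=1: ready={E,F,G} → run G
t=2: ready={E,F} → run E
t=3: ready={E,F} → run E
t=4: ready={E,F} → run E
t=5: ready={E,F} → run E
t=6: ready={E,F} → run E
t=7: ready={E,F} → run E
t=8: ready={E,F} → run E
t=9: ready={E,F} → run E
t=10: ready={F} → run F
t=11: ready={F} → run F
t=12: ready={F} → run F
t=13: (idle)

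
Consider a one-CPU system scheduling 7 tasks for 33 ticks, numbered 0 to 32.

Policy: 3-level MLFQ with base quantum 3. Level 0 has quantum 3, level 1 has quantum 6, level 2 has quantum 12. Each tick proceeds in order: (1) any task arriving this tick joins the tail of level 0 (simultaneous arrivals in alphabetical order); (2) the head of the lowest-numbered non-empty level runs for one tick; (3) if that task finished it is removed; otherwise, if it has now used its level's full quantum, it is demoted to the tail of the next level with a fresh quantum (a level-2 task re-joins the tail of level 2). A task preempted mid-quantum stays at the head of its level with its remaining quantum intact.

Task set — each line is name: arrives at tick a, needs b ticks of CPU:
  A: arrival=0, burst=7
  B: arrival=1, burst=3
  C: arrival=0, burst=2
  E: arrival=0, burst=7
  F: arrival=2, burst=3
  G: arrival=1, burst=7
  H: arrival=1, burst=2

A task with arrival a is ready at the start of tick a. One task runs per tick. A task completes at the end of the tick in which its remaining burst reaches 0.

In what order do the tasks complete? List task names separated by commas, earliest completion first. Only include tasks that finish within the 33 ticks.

t=0: L0/L1/L2 = ACE/-/- → run A
t=1: L0/L1/L2 = ACEBGH/-/- → run A
t=2: L0/L1/L2 = ACEBGHF/-/- → run A
t=3: L0/L1/L2 = CEBGHF/A/- → run C
t=4: L0/L1/L2 = CEBGHF/A/- → run C
t=5: L0/L1/L2 = EBGHF/A/- → run E
t=6: L0/L1/L2 = EBGHF/A/- → run E
t=7: L0/L1/L2 = EBGHF/A/- → run E
t=8: L0/L1/L2 = BGHF/AE/- → run B
t=9: L0/L1/L2 = BGHF/AE/- → run B
t=10: L0/L1/L2 = BGHF/AE/- → run B
t=11: L0/L1/L2 = GHF/AE/- → run G
t=12: L0/L1/L2 = GHF/AE/- → run G
t=13: L0/L1/L2 = GHF/AE/- → run G
t=14: L0/L1/L2 = HF/AEG/- → run H
t=15: L0/L1/L2 = HF/AEG/- → run H
t=16: L0/L1/L2 = F/AEG/- → run F
t=17: L0/L1/L2 = F/AEG/- → run F
t=18: L0/L1/L2 = F/AEG/- → run F
t=19: L0/L1/L2 = -/AEG/- → run A
t=20: L0/L1/L2 = -/AEG/- → run A
t=21: L0/L1/L2 = -/AEG/- → run A
t=22: L0/L1/L2 = -/AEG/- → run A
t=23: L0/L1/L2 = -/EG/- → run E
t=24: L0/L1/L2 = -/EG/- → run E
t=25: L0/L1/L2 = -/EG/- → run E
t=26: L0/L1/L2 = -/EG/- → run E
t=27: L0/L1/L2 = -/G/- → run G
t=28: L0/L1/L2 = -/G/- → run G
t=29: L0/L1/L2 = -/G/- → run G
t=30: L0/L1/L2 = -/G/- → run G
t=31: (idle)
t=32: (idle)

completion order = C, B, H, F, A, E, G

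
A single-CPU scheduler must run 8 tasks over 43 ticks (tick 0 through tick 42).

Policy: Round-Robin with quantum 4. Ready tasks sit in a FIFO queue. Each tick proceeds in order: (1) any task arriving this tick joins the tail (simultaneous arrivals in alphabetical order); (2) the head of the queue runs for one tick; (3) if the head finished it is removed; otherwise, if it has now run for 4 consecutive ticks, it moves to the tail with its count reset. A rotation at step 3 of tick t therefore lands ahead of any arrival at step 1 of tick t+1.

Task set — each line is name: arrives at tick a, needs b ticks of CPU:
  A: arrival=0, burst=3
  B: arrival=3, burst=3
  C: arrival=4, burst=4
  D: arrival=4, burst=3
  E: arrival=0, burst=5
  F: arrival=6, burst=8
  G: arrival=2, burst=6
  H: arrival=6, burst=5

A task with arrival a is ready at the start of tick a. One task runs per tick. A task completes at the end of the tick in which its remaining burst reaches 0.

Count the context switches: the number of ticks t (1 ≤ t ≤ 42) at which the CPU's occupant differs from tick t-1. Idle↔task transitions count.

t=0: queue=[A,E] q_used=0 → run A
t=1: queue=[A,E] q_used=1 → run A
t=2: queue=[A,E,G] q_used=2 → run A
t=3: queue=[E,G,B] q_used=0 → run E
t=4: queue=[E,G,B,C,D] q_used=1 → run E
t=5: queue=[E,G,B,C,D] q_used=2 → run E
t=6: queue=[E,G,B,C,D,F,H] q_used=3 → run E
t=7: queue=[G,B,C,D,F,H,E] q_used=0 → run G
t=8: queue=[G,B,C,D,F,H,E] q_used=1 → run G
t=9: queue=[G,B,C,D,F,H,E] q_used=2 → run G
t=10: queue=[G,B,C,D,F,H,E] q_used=3 → run G
t=11: queue=[B,C,D,F,H,E,G] q_used=0 → run B
t=12: queue=[B,C,D,F,H,E,G] q_used=1 → run B
t=13: queue=[B,C,D,F,H,E,G] q_used=2 → run B
t=14: queue=[C,D,F,H,E,G] q_used=0 → run C
t=15: queue=[C,D,F,H,E,G] q_used=1 → run C
t=16: queue=[C,D,F,H,E,G] q_used=2 → run C
t=17: queue=[C,D,F,H,E,G] q_used=3 → run C
t=18: queue=[D,F,H,E,G] q_used=0 → run D
t=19: queue=[D,F,H,E,G] q_used=1 → run D
t=20: queue=[D,F,H,E,G] q_used=2 → run D
t=21: queue=[F,H,E,G] q_used=0 → run F
t=22: queue=[F,H,E,G] q_used=1 → run F
t=23: queue=[F,H,E,G] q_used=2 → run F
t=24: queue=[F,H,E,G] q_used=3 → run F
t=25: queue=[H,E,G,F] q_used=0 → run H
t=26: queue=[H,E,G,F] q_used=1 → run H
t=27: queue=[H,E,G,F] q_used=2 → run H
t=28: queue=[H,E,G,F] q_used=3 → run H
t=29: queue=[E,G,F,H] q_used=0 → run E
t=30: queue=[G,F,H] q_used=0 → run G
t=31: queue=[G,F,H] q_used=1 → run G
t=32: queue=[F,H] q_used=0 → run F
t=33: queue=[F,H] q_used=1 → run F
t=34: queue=[F,H] q_used=2 → run F
t=35: queue=[F,H] q_used=3 → run F
t=36: queue=[H] q_used=0 → run H
t=37: (idle)
t=38: (idle)
t=39: (idle)
t=40: (idle)
t=41: (idle)
t=42: (idle)

context switches = 12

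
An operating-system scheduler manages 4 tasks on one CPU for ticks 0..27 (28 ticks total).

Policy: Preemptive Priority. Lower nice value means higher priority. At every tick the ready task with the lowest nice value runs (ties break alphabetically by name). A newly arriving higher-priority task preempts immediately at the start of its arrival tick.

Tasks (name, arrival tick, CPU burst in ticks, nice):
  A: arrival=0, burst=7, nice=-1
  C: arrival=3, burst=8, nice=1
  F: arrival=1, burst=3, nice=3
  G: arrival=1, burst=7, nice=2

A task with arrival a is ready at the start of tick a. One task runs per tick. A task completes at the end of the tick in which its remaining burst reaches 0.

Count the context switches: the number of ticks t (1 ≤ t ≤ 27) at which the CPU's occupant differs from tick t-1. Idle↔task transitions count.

context switches = 4

t=0: ready={A} → run A
t=1: ready={A,F,G} → run A
t=2: ready={A,F,G} → run A
t=3: ready={A,C,F,G} → run A
t=4: ready={A,C,F,G} → run A
t=5: ready={A,C,F,G} → run A
t=6: ready={A,C,F,G} → run A
t=7: ready={C,F,G} → run C
t=8: ready={C,F,G} → run C
t=9: ready={C,F,G} → run C
t=10: ready={C,F,G} → run C
t=11: ready={C,F,G} → run C
t=12: ready={C,F,G} → run C
t=13: ready={C,F,G} → run C
t=14: ready={C,F,G} → run C
t=15: ready={F,G} → run G
t=16: ready={F,G} → run G
t=17: ready={F,G} → run G
t=18: ready={F,G} → run G
t=19: ready={F,G} → run G
t=20: ready={F,G} → run G
t=21: ready={F,G} → run G
t=22: ready={F} → run F
t=23: ready={F} → run F
t=24: ready={F} → run F
t=25: (idle)
t=26: (idle)
t=27: (idle)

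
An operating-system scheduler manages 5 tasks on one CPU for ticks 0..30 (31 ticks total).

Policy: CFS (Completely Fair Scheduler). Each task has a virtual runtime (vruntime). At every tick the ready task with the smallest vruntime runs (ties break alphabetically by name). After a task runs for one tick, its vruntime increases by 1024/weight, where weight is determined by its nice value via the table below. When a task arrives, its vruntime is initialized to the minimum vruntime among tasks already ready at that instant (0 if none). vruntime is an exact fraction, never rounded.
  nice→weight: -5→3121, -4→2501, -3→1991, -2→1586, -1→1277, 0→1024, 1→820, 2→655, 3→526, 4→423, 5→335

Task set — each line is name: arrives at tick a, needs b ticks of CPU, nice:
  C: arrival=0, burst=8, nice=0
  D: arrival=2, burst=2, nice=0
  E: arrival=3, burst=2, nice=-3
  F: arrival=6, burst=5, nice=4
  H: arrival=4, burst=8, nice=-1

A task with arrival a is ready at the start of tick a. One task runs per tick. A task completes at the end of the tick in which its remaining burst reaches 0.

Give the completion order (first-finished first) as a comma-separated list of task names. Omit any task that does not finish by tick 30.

completion order = E, D, C, H, F

t=0: vr[C=0] → run C
t=1: vr[C=1] → run C
t=2: vr[C=2 D=2] → run C
t=3: vr[C=3 D=2 E=2] → run D
t=4: vr[C=3 D=3 E=2 H=2] → run E
t=5: vr[C=3 D=3 E=5006/1991 H=2] → run H
t=6: vr[C=3 D=3 E=5006/1991 F=5006/1991 H=3578/1277] → run E
t=7: vr[C=3 D=3 F=5006/1991 H=3578/1277] → run F
t=8: vr[C=3 D=3 F=4156322/842193 H=3578/1277] → run H
t=9: vr[C=3 D=3 F=4156322/842193 H=4602/1277] → run C
t=10: vr[C=4 D=3 F=4156322/842193 H=4602/1277] → run D
t=11: vr[C=4 F=4156322/842193 H=4602/1277] → run H
t=12: vr[C=4 F=4156322/842193 H=5626/1277] → run C
t=13: vr[C=5 F=4156322/842193 H=5626/1277] → run H
t=14: vr[C=5 F=4156322/842193 H=6650/1277] → run F
t=15: vr[C=5 F=6195106/842193 H=6650/1277] → run C
t=16: vr[C=6 F=6195106/842193 H=6650/1277] → run H
t=17: vr[C=6 F=6195106/842193 H=7674/1277] → run C
t=18: vr[C=7 F=6195106/842193 H=7674/1277] → run H
t=19: vr[C=7 F=6195106/842193 H=8698/1277] → run H
t=20: vr[C=7 F=6195106/842193 H=9722/1277] → run C
t=21: vr[F=6195106/842193 H=9722/1277] → run F
t=22: vr[F=2744630/280731 H=9722/1277] → run H
t=23: vr[F=2744630/280731] → run F
t=24: vr[F=10272674/842193] → run F
t=25: (idle)
t=26: (idle)
t=27: (idle)
t=28: (idle)
t=29: (idle)
t=30: (idle)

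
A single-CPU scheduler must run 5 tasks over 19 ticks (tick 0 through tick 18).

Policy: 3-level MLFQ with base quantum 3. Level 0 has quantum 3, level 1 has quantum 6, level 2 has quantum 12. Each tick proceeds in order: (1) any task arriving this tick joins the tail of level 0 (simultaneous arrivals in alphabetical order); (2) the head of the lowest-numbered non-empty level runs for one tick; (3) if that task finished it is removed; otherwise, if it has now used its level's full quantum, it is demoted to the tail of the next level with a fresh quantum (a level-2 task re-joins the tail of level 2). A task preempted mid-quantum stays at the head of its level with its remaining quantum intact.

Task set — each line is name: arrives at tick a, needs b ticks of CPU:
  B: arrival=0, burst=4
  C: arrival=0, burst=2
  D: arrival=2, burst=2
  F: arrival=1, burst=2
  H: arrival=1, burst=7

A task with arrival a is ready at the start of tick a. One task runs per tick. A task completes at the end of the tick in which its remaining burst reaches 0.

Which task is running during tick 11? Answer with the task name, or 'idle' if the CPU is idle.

running at tick 11 = D

t=0: L0/L1/L2 = BC/-/- → run B
t=1: L0/L1/L2 = BCFH/-/- → run B
t=2: L0/L1/L2 = BCFHD/-/- → run B
t=3: L0/L1/L2 = CFHD/B/- → run C
t=4: L0/L1/L2 = CFHD/B/- → run C
t=5: L0/L1/L2 = FHD/B/- → run F
t=6: L0/L1/L2 = FHD/B/- → run F
t=7: L0/L1/L2 = HD/B/- → run H
t=8: L0/L1/L2 = HD/B/- → run H
t=9: L0/L1/L2 = HD/B/- → run H
t=10: L0/L1/L2 = D/BH/- → run D
t=11: L0/L1/L2 = D/BH/- → run D
t=12: L0/L1/L2 = -/BH/- → run B
t=13: L0/L1/L2 = -/H/- → run H
t=14: L0/L1/L2 = -/H/- → run H
t=15: L0/L1/L2 = -/H/- → run H
t=16: L0/L1/L2 = -/H/- → run H
t=17: (idle)
t=18: (idle)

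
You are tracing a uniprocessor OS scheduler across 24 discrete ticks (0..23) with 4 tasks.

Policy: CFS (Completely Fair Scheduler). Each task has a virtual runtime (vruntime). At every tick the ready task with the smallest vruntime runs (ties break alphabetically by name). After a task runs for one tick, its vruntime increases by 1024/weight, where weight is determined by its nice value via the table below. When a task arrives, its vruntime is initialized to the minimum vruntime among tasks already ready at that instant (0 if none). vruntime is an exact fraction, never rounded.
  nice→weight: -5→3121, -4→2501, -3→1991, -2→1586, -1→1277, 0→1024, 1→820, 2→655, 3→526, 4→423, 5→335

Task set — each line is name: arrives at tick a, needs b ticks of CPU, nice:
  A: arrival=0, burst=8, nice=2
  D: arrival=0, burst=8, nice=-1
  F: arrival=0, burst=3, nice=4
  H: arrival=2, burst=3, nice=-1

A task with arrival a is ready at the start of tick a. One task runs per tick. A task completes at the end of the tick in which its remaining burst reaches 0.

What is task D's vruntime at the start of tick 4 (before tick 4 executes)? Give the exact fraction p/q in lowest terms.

vruntime(D, start of tick 4) = 1024/1277

t=0: vr[A=0 D=0 F=0] → run A
t=1: vr[A=1024/655 D=0 F=0] → run D
t=2: vr[A=1024/655 D=1024/1277 F=0 H=0] → run F
t=3: vr[A=1024/655 D=1024/1277 F=1024/423 H=0] → run H
t=4: vr[A=1024/655 D=1024/1277 F=1024/423 H=1024/1277] → run D
t=5: vr[A=1024/655 D=2048/1277 F=1024/423 H=1024/1277] → run H
t=6: vr[A=1024/655 D=2048/1277 F=1024/423 H=2048/1277] → run A
t=7: vr[A=2048/655 D=2048/1277 F=1024/423 H=2048/1277] → run D
t=8: vr[A=2048/655 D=3072/1277 F=1024/423 H=2048/1277] → run H
t=9: vr[A=2048/655 D=3072/1277 F=1024/423] → run D
t=10: vr[A=2048/655 D=4096/1277 F=1024/423] → run F
t=11: vr[A=2048/655 D=4096/1277 F=2048/423] → run A
t=12: vr[A=3072/655 D=4096/1277 F=2048/423] → run D
t=13: vr[A=3072/655 D=5120/1277 F=2048/423] → run D
t=14: vr[A=3072/655 D=6144/1277 F=2048/423] → run A
t=15: vr[A=4096/655 D=6144/1277 F=2048/423] → run D
t=16: vr[A=4096/655 D=7168/1277 F=2048/423] → run F
t=17: vr[A=4096/655 D=7168/1277] → run D
t=18: vr[A=4096/655] → run A
t=19: vr[A=1024/131] → run A
t=20: vr[A=6144/655] → run A
t=21: vr[A=7168/655] → run A
t=22: (idle)
t=23: (idle)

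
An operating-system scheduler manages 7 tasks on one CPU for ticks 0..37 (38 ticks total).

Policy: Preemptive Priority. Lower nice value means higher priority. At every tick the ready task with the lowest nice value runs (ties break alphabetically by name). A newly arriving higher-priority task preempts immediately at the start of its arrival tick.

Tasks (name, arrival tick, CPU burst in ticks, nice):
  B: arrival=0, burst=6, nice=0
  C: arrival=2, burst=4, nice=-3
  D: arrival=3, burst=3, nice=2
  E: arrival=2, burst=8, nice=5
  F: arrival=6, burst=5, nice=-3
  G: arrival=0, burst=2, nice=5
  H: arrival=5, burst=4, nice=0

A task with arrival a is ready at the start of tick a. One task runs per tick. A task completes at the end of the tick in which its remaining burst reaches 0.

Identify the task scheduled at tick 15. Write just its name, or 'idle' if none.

t=0: ready={B,G} → run B
t=1: ready={B,G} → run B
t=2: ready={B,C,E,G} → run C
t=3: ready={B,C,D,E,G} → run C
t=4: ready={B,C,D,E,G} → run C
t=5: ready={B,C,D,E,G,H} → run C
t=6: ready={B,D,E,F,G,H} → run F
t=7: ready={B,D,E,F,G,H} → run F
t=8: ready={B,D,E,F,G,H} → run F
t=9: ready={B,D,E,F,G,H} → run F
t=10: ready={B,D,E,F,G,H} → run F
t=11: ready={B,D,E,G,H} → run B
t=12: ready={B,D,E,G,H} → run B
t=13: ready={B,D,E,G,H} → run B
t=14: ready={B,D,E,G,H} → run B
t=15: ready={D,E,G,H} → run H
t=16: ready={D,E,G,H} → run H
t=17: ready={D,E,G,H} → run H
t=18: ready={D,E,G,H} → run H
t=19: ready={D,E,G} → run D
t=20: ready={D,E,G} → run D
t=21: ready={D,E,G} → run D
t=22: ready={E,G} → run E
t=23: ready={E,G} → run E
t=24: ready={E,G} → run E
t=25: ready={E,G} → run E
t=26: ready={E,G} → run E
t=27: ready={E,G} → run E
t=28: ready={E,G} → run E
t=29: ready={E,G} → run E
t=30: ready={G} → run G
t=31: ready={G} → run G
t=32: (idle)
t=33: (idle)
t=34: (idle)
t=35: (idle)
t=36: (idle)
t=37: (idle)

running at tick 15 = H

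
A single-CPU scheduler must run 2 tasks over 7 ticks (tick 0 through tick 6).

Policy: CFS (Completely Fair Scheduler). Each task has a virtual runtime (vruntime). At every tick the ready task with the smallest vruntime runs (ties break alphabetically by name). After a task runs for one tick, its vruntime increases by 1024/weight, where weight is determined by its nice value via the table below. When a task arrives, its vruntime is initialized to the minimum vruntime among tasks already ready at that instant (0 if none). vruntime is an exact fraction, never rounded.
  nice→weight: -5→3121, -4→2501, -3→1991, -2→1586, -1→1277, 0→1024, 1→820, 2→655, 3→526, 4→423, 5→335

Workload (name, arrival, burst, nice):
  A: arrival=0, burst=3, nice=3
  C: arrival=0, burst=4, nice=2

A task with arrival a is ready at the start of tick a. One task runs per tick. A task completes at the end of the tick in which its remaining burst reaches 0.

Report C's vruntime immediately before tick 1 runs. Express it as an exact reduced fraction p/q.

t=0: vr[A=0 C=0] → run A
t=1: vr[A=512/263 C=0] → run C
t=2: vr[A=512/263 C=1024/655] → run C
t=3: vr[A=512/263 C=2048/655] → run A
t=4: vr[A=1024/263 C=2048/655] → run C
t=5: vr[A=1024/263 C=3072/655] → run A
t=6: vr[C=3072/655] → run C

vruntime(C, start of tick 1) = 0/1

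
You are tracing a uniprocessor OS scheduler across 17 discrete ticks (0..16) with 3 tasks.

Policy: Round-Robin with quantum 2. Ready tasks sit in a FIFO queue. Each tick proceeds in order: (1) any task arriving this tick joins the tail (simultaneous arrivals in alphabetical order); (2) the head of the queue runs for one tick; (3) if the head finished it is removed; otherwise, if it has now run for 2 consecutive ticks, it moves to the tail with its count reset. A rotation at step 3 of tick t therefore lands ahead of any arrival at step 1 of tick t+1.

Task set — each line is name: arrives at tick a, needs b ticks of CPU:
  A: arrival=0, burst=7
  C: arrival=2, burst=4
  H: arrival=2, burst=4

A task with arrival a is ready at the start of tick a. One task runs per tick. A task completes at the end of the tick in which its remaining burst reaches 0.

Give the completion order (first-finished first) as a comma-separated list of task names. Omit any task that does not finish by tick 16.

t=0: queue=[A] q_used=0 → run A
t=1: queue=[A] q_used=1 → run A
t=2: queue=[A,C,H] q_used=0 → run A
t=3: queue=[A,C,H] q_used=1 → run A
t=4: queue=[C,H,A] q_used=0 → run C
t=5: queue=[C,H,A] q_used=1 → run C
t=6: queue=[H,A,C] q_used=0 → run H
t=7: queue=[H,A,C] q_used=1 → run H
t=8: queue=[A,C,H] q_used=0 → run A
t=9: queue=[A,C,H] q_used=1 → run A
t=10: queue=[C,H,A] q_used=0 → run C
t=11: queue=[C,H,A] q_used=1 → run C
t=12: queue=[H,A] q_used=0 → run H
t=13: queue=[H,A] q_used=1 → run H
t=14: queue=[A] q_used=0 → run A
t=15: (idle)
t=16: (idle)

completion order = C, H, A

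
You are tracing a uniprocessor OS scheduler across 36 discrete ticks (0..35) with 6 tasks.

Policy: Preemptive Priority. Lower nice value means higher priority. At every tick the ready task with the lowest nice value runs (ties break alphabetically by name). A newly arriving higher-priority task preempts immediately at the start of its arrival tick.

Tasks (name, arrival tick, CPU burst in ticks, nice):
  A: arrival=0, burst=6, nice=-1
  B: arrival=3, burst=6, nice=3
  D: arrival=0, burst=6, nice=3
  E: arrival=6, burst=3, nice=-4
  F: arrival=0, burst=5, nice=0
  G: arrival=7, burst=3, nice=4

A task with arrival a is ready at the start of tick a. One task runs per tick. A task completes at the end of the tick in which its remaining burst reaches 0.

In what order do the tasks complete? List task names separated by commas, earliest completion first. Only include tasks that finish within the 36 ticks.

t=0: ready={A,D,F} → run A
t=1: ready={A,D,F} → run A
t=2: ready={A,D,F} → run A
t=3: ready={A,B,D,F} → run A
t=4: ready={A,B,D,F} → run A
t=5: ready={A,B,D,F} → run A
t=6: ready={B,D,E,F} → run E
t=7: ready={B,D,E,F,G} → run E
t=8: ready={B,D,E,F,G} → run E
t=9: ready={B,D,F,G} → run F
t=10: ready={B,D,F,G} → run F
t=11: ready={B,D,F,G} → run F
t=12: ready={B,D,F,G} → run F
t=13: ready={B,D,F,G} → run F
t=14: ready={B,D,G} → run B
t=15: ready={B,D,G} → run B
t=16: ready={B,D,G} → run B
t=17: ready={B,D,G} → run B
t=18: ready={B,D,G} → run B
t=19: ready={B,D,G} → run B
t=20: ready={D,G} → run D
t=21: ready={D,G} → run D
t=22: ready={D,G} → run D
t=23: ready={D,G} → run D
t=24: ready={D,G} → run D
t=25: ready={D,G} → run D
t=26: ready={G} → run G
t=27: ready={G} → run G
t=28: ready={G} → run G
t=29: (idle)
t=30: (idle)
t=31: (idle)
t=32: (idle)
t=33: (idle)
t=34: (idle)
t=35: (idle)

completion order = A, E, F, B, D, G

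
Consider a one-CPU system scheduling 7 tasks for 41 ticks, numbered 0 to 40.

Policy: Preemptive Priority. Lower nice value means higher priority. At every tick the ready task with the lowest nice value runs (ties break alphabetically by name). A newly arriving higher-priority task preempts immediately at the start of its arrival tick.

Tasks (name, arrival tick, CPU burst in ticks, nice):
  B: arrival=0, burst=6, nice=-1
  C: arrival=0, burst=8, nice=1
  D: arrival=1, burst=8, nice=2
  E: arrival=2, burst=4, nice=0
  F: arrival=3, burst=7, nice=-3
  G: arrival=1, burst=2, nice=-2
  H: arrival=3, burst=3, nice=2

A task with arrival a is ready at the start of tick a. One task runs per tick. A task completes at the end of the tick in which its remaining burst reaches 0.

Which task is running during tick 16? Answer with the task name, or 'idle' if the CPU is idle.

t=0: ready={B,C} → run B
t=1: ready={B,C,D,G} → run G
t=2: ready={B,C,D,E,G} → run G
t=3: ready={B,C,D,E,F,H} → run F
t=4: ready={B,C,D,E,F,H} → run F
t=5: ready={B,C,D,E,F,H} → run F
t=6: ready={B,C,D,E,F,H} → run F
t=7: ready={B,C,D,E,F,H} → run F
t=8: ready={B,C,D,E,F,H} → run F
t=9: ready={B,C,D,E,F,H} → run F
t=10: ready={B,C,D,E,H} → run B
t=11: ready={B,C,D,E,H} → run B
t=12: ready={B,C,D,E,H} → run B
t=13: ready={B,C,D,E,H} → run B
t=14: ready={B,C,D,E,H} → run B
t=15: ready={C,D,E,H} → run E
t=16: ready={C,D,E,H} → run E
t=17: ready={C,D,E,H} → run E
t=18: ready={C,D,E,H} → run E
t=19: ready={C,D,H} → run C
t=20: ready={C,D,H} → run C
t=21: ready={C,D,H} → run C
t=22: ready={C,D,H} → run C
t=23: ready={C,D,H} → run C
t=24: ready={C,D,H} → run C
t=25: ready={C,D,H} → run C
t=26: ready={C,D,H} → run C
t=27: ready={D,H} → run D
t=28: ready={D,H} → run D
t=29: ready={D,H} → run D
t=30: ready={D,H} → run D
t=31: ready={D,H} → run D
t=32: ready={D,H} → run D
t=33: ready={D,H} → run D
t=34: ready={D,H} → run D
t=35: ready={H} → run H
t=36: ready={H} → run H
t=37: ready={H} → run H
t=38: (idle)
t=39: (idle)
t=40: (idle)

running at tick 16 = E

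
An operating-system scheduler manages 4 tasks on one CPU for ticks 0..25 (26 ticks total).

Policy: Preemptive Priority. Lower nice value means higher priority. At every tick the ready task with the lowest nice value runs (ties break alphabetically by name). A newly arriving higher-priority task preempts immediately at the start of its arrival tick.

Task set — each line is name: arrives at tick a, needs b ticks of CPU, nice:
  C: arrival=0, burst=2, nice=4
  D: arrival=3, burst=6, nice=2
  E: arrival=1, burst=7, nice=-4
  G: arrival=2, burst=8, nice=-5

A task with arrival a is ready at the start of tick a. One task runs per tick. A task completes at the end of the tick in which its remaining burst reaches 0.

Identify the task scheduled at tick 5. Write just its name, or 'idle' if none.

running at tick 5 = G

t=0: ready={C} → run C
t=1: ready={C,E} → run E
t=2: ready={C,E,G} → run G
t=3: ready={C,D,E,G} → run G
t=4: ready={C,D,E,G} → run G
t=5: ready={C,D,E,G} → run G
t=6: ready={C,D,E,G} → run G
t=7: ready={C,D,E,G} → run G
t=8: ready={C,D,E,G} → run G
t=9: ready={C,D,E,G} → run G
t=10: ready={C,D,E} → run E
t=11: ready={C,D,E} → run E
t=12: ready={C,D,E} → run E
t=13: ready={C,D,E} → run E
t=14: ready={C,D,E} → run E
t=15: ready={C,D,E} → run E
t=16: ready={C,D} → run D
t=17: ready={C,D} → run D
t=18: ready={C,D} → run D
t=19: ready={C,D} → run D
t=20: ready={C,D} → run D
t=21: ready={C,D} → run D
t=22: ready={C} → run C
t=23: (idle)
t=24: (idle)
t=25: (idle)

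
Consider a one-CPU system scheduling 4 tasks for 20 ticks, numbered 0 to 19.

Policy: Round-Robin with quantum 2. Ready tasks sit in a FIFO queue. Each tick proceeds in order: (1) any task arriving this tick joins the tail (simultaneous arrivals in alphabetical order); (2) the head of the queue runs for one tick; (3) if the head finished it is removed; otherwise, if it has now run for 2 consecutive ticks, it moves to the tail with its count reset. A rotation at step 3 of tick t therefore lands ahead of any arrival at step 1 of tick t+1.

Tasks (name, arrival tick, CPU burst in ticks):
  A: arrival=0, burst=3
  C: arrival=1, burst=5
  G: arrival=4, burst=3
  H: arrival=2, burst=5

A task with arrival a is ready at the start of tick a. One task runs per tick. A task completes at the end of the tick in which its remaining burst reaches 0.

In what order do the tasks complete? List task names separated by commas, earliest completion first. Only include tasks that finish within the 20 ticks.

completion order = A, C, G, H

t=0: queue=[A] q_used=0 → run A
t=1: queue=[A,C] q_used=1 → run A
t=2: queue=[C,A,H] q_used=0 → run C
t=3: queue=[C,A,H] q_used=1 → run C
t=4: queue=[A,H,C,G] q_used=0 → run A
t=5: queue=[H,C,G] q_used=0 → run H
t=6: queue=[H,C,G] q_used=1 → run H
t=7: queue=[C,G,H] q_used=0 → run C
t=8: queue=[C,G,H] q_used=1 → run C
t=9: queue=[G,H,C] q_used=0 → run G
t=10: queue=[G,H,C] q_used=1 → run G
t=11: queue=[H,C,G] q_used=0 → run H
t=12: queue=[H,C,G] q_used=1 → run H
t=13: queue=[C,G,H] q_used=0 → run C
t=14: queue=[G,H] q_used=0 → run G
t=15: queue=[H] q_used=0 → run H
t=16: (idle)
t=17: (idle)
t=18: (idle)
t=19: (idle)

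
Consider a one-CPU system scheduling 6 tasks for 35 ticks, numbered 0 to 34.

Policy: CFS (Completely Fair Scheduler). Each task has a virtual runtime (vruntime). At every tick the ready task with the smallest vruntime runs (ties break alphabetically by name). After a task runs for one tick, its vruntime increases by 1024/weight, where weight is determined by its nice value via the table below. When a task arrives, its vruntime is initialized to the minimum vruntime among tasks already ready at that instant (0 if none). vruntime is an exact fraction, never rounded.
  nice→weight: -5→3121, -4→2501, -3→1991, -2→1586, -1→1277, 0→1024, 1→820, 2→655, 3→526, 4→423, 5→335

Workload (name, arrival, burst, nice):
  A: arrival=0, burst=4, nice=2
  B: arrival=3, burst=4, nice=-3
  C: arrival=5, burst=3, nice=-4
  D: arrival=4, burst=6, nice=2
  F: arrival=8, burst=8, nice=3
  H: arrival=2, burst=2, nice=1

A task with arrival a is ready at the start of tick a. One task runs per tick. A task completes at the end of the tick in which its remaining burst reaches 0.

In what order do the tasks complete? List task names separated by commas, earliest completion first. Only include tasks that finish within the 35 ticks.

completion order = C, H, B, A, D, F

t=0: vr[A=0] → run A
t=1: vr[A=1024/655] → run A
t=2: vr[A=2048/655 H=2048/655] → run A
t=3: vr[A=3072/655 B=2048/655 H=2048/655] → run B
t=4: vr[A=3072/655 B=4748288/1304105 D=2048/655 H=2048/655] → run D
t=5: vr[A=3072/655 B=4748288/1304105 C=2048/655 D=3072/655 H=2048/655] → run C
t=6: vr[A=3072/655 B=4748288/1304105 C=5792768/1638155 D=3072/655 H=2048/655] → run H
t=7: vr[A=3072/655 B=4748288/1304105 C=5792768/1638155 D=3072/655 H=117504/26855] → run C
t=8: vr[A=3072/655 B=4748288/1304105 C=6463488/1638155 D=3072/655 F=4748288/1304105 H=117504/26855] → run B
t=9: vr[A=3072/655 B=5419008/1304105 C=6463488/1638155 D=3072/655 F=4748288/1304105 H=117504/26855] → run F
t=10: vr[A=3072/655 B=5419008/1304105 C=6463488/1638155 D=3072/655 F=1916501504/342979615 H=117504/26855] → run C
t=11: vr[A=3072/655 B=5419008/1304105 D=3072/655 F=1916501504/342979615 H=117504/26855] → run B
t=12: vr[A=3072/655 B=6089728/1304105 D=3072/655 F=1916501504/342979615 H=117504/26855] → run H
t=13: vr[A=3072/655 B=6089728/1304105 D=3072/655 F=1916501504/342979615] → run B
t=14: vr[A=3072/655 D=3072/655 F=1916501504/342979615] → run A
t=15: vr[D=3072/655 F=1916501504/342979615] → run D
t=16: vr[D=4096/655 F=1916501504/342979615] → run F
t=17: vr[D=4096/655 F=2584203264/342979615] → run D
t=18: vr[D=1024/131 F=2584203264/342979615] → run F
t=19: vr[D=1024/131 F=3251905024/342979615] → run D
t=20: vr[D=6144/655 F=3251905024/342979615] → run D
t=21: vr[D=7168/655 F=3251905024/342979615] → run F
t=22: vr[D=7168/655 F=3919606784/342979615] → run D
t=23: vr[F=3919606784/342979615] → run F
t=24: vr[F=4587308544/342979615] → run F
t=25: vr[F=5255010304/342979615] → run F
t=26: vr[F=5922712064/342979615] → run F
t=27: (idle)
t=28: (idle)
t=29: (idle)
t=30: (idle)
t=31: (idle)
t=32: (idle)
t=33: (idle)
t=34: (idle)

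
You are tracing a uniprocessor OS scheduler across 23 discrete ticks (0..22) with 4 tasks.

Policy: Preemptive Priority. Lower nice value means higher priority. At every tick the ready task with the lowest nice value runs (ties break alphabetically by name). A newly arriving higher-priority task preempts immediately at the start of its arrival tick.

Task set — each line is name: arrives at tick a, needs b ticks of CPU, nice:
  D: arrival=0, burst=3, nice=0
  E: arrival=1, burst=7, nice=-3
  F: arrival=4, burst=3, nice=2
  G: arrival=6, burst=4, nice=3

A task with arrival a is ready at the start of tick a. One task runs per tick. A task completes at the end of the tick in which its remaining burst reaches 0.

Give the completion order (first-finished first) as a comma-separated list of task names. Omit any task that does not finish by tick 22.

t=0: ready={D} → run D
t=1: ready={D,E} → run E
t=2: ready={D,E} → run E
t=3: ready={D,E} → run E
t=4: ready={D,E,F} → run E
t=5: ready={D,E,F} → run E
t=6: ready={D,E,F,G} → run E
t=7: ready={D,E,F,G} → run E
t=8: ready={D,F,G} → run D
t=9: ready={D,F,G} → run D
t=10: ready={F,G} → run F
t=11: ready={F,G} → run F
t=12: ready={F,G} → run F
t=13: ready={G} → run G
t=14: ready={G} → run G
t=15: ready={G} → run G
t=16: ready={G} → run G
t=17: (idle)
t=18: (idle)
t=19: (idle)
t=20: (idle)
t=21: (idle)
t=22: (idle)

completion order = E, D, F, G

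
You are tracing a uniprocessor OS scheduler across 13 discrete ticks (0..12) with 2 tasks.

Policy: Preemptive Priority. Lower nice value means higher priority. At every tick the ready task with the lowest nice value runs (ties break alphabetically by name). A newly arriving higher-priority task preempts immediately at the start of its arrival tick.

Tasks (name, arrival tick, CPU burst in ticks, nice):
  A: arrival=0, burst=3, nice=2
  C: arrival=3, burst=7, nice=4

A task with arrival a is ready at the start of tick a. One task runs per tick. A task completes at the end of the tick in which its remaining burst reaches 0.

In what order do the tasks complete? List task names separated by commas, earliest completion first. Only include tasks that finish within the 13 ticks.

completion order = A, C

t=0: ready={A} → run A
t=1: ready={A} → run A
t=2: ready={A} → run A
t=3: ready={C} → run C
t=4: ready={C} → run C
t=5: ready={C} → run C
t=6: ready={C} → run C
t=7: ready={C} → run C
t=8: ready={C} → run C
t=9: ready={C} → run C
t=10: (idle)
t=11: (idle)
t=12: (idle)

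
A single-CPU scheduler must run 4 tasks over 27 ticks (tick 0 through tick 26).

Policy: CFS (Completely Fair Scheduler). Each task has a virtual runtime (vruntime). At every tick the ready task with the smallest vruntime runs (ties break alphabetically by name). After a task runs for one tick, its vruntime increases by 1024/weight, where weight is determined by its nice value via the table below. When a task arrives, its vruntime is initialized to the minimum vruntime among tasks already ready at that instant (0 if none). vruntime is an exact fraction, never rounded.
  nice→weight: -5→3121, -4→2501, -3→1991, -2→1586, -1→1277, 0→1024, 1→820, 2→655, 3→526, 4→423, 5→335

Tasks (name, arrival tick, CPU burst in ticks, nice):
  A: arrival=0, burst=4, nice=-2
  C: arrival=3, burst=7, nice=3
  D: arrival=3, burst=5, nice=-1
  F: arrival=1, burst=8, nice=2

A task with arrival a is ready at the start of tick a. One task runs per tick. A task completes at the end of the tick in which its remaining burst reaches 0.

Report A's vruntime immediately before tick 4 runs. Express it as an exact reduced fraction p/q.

vruntime(A, start of tick 4) = 1536/793

t=0: vr[A=0] → run A
t=1: vr[A=512/793 F=512/793] → run A
t=2: vr[A=1024/793 F=512/793] → run F
t=3: vr[A=1024/793 C=1024/793 D=1024/793 F=1147392/519415] → run A
t=4: vr[A=1536/793 C=1024/793 D=1024/793 F=1147392/519415] → run C
t=5: vr[A=1536/793 C=675328/208559 D=1024/793 F=1147392/519415] → run D
t=6: vr[A=1536/793 C=675328/208559 D=2119680/1012661 F=1147392/519415] → run A
t=7: vr[C=675328/208559 D=2119680/1012661 F=1147392/519415] → run D
t=8: vr[C=675328/208559 D=2931712/1012661 F=1147392/519415] → run F
t=9: vr[C=675328/208559 D=2931712/1012661 F=1959424/519415] → run D
t=10: vr[C=675328/208559 D=3743744/1012661 F=1959424/519415] → run C
t=11: vr[C=1081344/208559 D=3743744/1012661 F=1959424/519415] → run D
t=12: vr[C=1081344/208559 D=4555776/1012661 F=1959424/519415] → run F
t=13: vr[C=1081344/208559 D=4555776/1012661 F=2771456/519415] → run D
t=14: vr[C=1081344/208559 F=2771456/519415] → run C
t=15: vr[C=1487360/208559 F=2771456/519415] → run F
t=16: vr[C=1487360/208559 F=3583488/519415] → run F
t=17: vr[C=1487360/208559 F=879104/103883] → run C
t=18: vr[C=1893376/208559 F=879104/103883] → run F
t=19: vr[C=1893376/208559 F=5207552/519415] → run C
t=20: vr[C=2299392/208559 F=5207552/519415] → run F
t=21: vr[C=2299392/208559 F=6019584/519415] → run C
t=22: vr[C=2705408/208559 F=6019584/519415] → run F
t=23: vr[C=2705408/208559] → run C
t=24: (idle)
t=25: (idle)
t=26: (idle)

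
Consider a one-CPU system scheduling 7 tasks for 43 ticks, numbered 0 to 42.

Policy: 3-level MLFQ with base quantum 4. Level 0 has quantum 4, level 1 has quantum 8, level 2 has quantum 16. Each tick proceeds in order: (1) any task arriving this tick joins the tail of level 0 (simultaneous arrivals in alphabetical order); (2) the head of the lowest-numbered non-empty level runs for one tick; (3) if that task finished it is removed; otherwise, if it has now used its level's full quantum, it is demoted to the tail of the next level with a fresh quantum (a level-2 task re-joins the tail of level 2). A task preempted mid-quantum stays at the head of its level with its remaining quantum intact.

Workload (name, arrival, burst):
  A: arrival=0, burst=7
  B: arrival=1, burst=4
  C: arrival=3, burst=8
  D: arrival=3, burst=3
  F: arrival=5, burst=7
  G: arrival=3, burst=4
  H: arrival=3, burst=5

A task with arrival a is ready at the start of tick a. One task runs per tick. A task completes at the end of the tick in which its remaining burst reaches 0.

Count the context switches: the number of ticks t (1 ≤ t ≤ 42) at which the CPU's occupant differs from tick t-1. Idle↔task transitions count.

context switches = 11

t=0: L0/L1/L2 = A/-/- → run A
t=1: L0/L1/L2 = AB/-/- → run A
t=2: L0/L1/L2 = AB/-/- → run A
t=3: L0/L1/L2 = ABCDGH/-/- → run A
t=4: L0/L1/L2 = BCDGH/A/- → run B
t=5: L0/L1/L2 = BCDGHF/A/- → run B
t=6: L0/L1/L2 = BCDGHF/A/- → run B
t=7: L0/L1/L2 = BCDGHF/A/- → run B
t=8: L0/L1/L2 = CDGHF/A/- → run C
t=9: L0/L1/L2 = CDGHF/A/- → run C
t=10: L0/L1/L2 = CDGHF/A/- → run C
t=11: L0/L1/L2 = CDGHF/A/- → run C
t=12: L0/L1/L2 = DGHF/AC/- → run D
t=13: L0/L1/L2 = DGHF/AC/- → run D
t=14: L0/L1/L2 = DGHF/AC/- → run D
t=15: L0/L1/L2 = GHF/AC/- → run G
t=16: L0/L1/L2 = GHF/AC/- → run G
t=17: L0/L1/L2 = GHF/AC/- → run G
t=18: L0/L1/L2 = GHF/AC/- → run G
t=19: L0/L1/L2 = HF/AC/- → run H
t=20: L0/L1/L2 = HF/AC/- → run H
t=21: L0/L1/L2 = HF/AC/- → run H
t=22: L0/L1/L2 = HF/AC/- → run H
t=23: L0/L1/L2 = F/ACH/- → run F
t=24: L0/L1/L2 = F/ACH/- → run F
t=25: L0/L1/L2 = F/ACH/- → run F
t=26: L0/L1/L2 = F/ACH/- → run F
t=27: L0/L1/L2 = -/ACHF/- → run A
t=28: L0/L1/L2 = -/ACHF/- → run A
t=29: L0/L1/L2 = -/ACHF/- → run A
t=30: L0/L1/L2 = -/CHF/- → run C
t=31: L0/L1/L2 = -/CHF/- → run C
t=32: L0/L1/L2 = -/CHF/- → run C
t=33: L0/L1/L2 = -/CHF/- → run C
t=34: L0/L1/L2 = -/HF/- → run H
t=35: L0/L1/L2 = -/F/- → run F
t=36: L0/L1/L2 = -/F/- → run F
t=37: L0/L1/L2 = -/F/- → run F
t=38: (idle)
t=39: (idle)
t=40: (idle)
t=41: (idle)
t=42: (idle)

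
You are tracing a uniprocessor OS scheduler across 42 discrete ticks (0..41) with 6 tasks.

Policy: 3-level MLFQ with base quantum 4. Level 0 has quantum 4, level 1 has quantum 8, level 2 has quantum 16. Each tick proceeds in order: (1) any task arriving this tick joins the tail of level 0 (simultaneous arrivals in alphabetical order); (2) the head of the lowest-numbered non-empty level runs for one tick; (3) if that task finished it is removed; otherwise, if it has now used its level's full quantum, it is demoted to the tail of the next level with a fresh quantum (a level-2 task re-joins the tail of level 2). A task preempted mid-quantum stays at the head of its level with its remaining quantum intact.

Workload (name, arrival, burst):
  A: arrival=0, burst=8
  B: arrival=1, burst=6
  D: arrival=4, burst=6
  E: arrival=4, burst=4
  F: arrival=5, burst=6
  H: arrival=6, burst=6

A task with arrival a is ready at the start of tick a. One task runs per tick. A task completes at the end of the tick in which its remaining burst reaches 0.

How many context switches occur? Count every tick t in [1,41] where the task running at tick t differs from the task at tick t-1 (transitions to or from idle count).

t=0: L0/L1/L2 = A/-/- → run A
t=1: L0/L1/L2 = AB/-/- → run A
t=2: L0/L1/L2 = AB/-/- → run A
t=3: L0/L1/L2 = AB/-/- → run A
t=4: L0/L1/L2 = BDE/A/- → run B
t=5: L0/L1/L2 = BDEF/A/- → run B
t=6: L0/L1/L2 = BDEFH/A/- → run B
t=7: L0/L1/L2 = BDEFH/A/- → run B
t=8: L0/L1/L2 = DEFH/AB/- → run D
t=9: L0/L1/L2 = DEFH/AB/- → run D
t=10: L0/L1/L2 = DEFH/AB/- → run D
t=11: L0/L1/L2 = DEFH/AB/- → run D
t=12: L0/L1/L2 = EFH/ABD/- → run E
t=13: L0/L1/L2 = EFH/ABD/- → run E
t=14: L0/L1/L2 = EFH/ABD/- → run E
t=15: L0/L1/L2 = EFH/ABD/- → run E
t=16: L0/L1/L2 = FH/ABD/- → run F
t=17: L0/L1/L2 = FH/ABD/- → run F
t=18: L0/L1/L2 = FH/ABD/- → run F
t=19: L0/L1/L2 = FH/ABD/- → run F
t=20: L0/L1/L2 = H/ABDF/- → run H
t=21: L0/L1/L2 = H/ABDF/- → run H
t=22: L0/L1/L2 = H/ABDF/- → run H
t=23: L0/L1/L2 = H/ABDF/- → run H
t=24: L0/L1/L2 = -/ABDFH/- → run A
t=25: L0/L1/L2 = -/ABDFH/- → run A
t=26: L0/L1/L2 = -/ABDFH/- → run A
t=27: L0/L1/L2 = -/ABDFH/- → run A
t=28: L0/L1/L2 = -/BDFH/- → run B
t=29: L0/L1/L2 = -/BDFH/- → run B
t=30: L0/L1/L2 = -/DFH/- → run D
t=31: L0/L1/L2 = -/DFH/- → run D
t=32: L0/L1/L2 = -/FH/- → run F
t=33: L0/L1/L2 = -/FH/- → run F
t=34: L0/L1/L2 = -/H/- → run H
t=35: L0/L1/L2 = -/H/- → run H
t=36: (idle)
t=37: (idle)
t=38: (idle)
t=39: (idle)
t=40: (idle)
t=41: (idle)

context switches = 11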